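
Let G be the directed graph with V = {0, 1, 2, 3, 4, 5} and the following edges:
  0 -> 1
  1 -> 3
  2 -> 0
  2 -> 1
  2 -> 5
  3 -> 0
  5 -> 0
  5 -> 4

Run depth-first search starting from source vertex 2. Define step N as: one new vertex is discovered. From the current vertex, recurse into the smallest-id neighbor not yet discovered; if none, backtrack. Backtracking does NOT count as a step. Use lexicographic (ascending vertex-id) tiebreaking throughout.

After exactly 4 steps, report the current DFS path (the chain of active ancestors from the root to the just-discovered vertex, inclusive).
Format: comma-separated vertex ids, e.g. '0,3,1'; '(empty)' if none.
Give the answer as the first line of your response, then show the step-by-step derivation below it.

2,0,1,3

step 1: discover 2; path=2; order=2
step 2: discover 0; path=2>0; order=2,0
step 3: discover 1; path=2>0>1; order=2,0,1
step 4: discover 3; path=2>0>1>3; order=2,0,1,3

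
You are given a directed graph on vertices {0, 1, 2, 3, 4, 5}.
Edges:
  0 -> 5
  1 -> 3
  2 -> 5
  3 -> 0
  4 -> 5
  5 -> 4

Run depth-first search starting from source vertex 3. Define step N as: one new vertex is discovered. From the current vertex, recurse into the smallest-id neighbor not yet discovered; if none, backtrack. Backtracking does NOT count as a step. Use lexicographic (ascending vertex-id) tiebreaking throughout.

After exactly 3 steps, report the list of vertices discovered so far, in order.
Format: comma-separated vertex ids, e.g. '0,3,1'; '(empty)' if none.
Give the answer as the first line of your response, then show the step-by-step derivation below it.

3,0,5

step 1: discover 3; path=3; order=3
step 2: discover 0; path=3>0; order=3,0
step 3: discover 5; path=3>0>5; order=3,0,5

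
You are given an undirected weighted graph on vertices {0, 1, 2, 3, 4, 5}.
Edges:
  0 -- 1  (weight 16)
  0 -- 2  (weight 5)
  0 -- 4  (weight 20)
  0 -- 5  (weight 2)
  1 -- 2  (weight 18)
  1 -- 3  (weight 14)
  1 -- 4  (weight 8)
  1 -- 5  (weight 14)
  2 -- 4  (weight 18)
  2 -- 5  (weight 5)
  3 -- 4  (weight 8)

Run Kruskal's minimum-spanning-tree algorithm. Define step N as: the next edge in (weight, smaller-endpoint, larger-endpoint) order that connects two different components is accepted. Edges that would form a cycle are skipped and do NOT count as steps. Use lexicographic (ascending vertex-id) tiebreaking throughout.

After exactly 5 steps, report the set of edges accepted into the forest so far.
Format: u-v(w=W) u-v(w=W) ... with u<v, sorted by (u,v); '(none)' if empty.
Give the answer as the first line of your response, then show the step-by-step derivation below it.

0-2(w=5) 0-5(w=2) 1-4(w=8) 1-5(w=14) 3-4(w=8)

step 1: add edge 0-5 (w=2); MST = {0-5(w=2)}
step 2: add edge 0-2 (w=5); MST = {0-2(w=5) 0-5(w=2)}
step 3: add edge 1-4 (w=8); MST = {0-2(w=5) 0-5(w=2) 1-4(w=8)}
step 4: add edge 3-4 (w=8); MST = {0-2(w=5) 0-5(w=2) 1-4(w=8) 3-4(w=8)}
step 5: add edge 1-5 (w=14); MST = {0-2(w=5) 0-5(w=2) 1-4(w=8) 1-5(w=14) 3-4(w=8)}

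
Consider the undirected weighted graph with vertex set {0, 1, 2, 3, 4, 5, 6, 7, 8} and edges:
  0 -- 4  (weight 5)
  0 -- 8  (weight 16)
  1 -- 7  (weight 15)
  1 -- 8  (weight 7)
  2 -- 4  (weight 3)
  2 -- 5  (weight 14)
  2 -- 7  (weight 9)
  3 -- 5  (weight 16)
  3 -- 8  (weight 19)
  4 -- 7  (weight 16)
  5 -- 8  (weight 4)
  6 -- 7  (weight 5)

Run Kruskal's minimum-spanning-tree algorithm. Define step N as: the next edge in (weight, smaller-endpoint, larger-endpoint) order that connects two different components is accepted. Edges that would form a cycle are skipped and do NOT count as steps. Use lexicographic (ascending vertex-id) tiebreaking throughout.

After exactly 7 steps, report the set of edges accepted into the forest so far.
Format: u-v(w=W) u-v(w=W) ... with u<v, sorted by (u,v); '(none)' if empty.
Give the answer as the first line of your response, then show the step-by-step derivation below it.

0-4(w=5) 1-8(w=7) 2-4(w=3) 2-5(w=14) 2-7(w=9) 5-8(w=4) 6-7(w=5)

step 1: add edge 2-4 (w=3); MST = {2-4(w=3)}
step 2: add edge 5-8 (w=4); MST = {2-4(w=3) 5-8(w=4)}
step 3: add edge 0-4 (w=5); MST = {0-4(w=5) 2-4(w=3) 5-8(w=4)}
step 4: add edge 6-7 (w=5); MST = {0-4(w=5) 2-4(w=3) 5-8(w=4) 6-7(w=5)}
step 5: add edge 1-8 (w=7); MST = {0-4(w=5) 1-8(w=7) 2-4(w=3) 5-8(w=4) 6-7(w=5)}
step 6: add edge 2-7 (w=9); MST = {0-4(w=5) 1-8(w=7) 2-4(w=3) 2-7(w=9) 5-8(w=4) 6-7(w=5)}
step 7: add edge 2-5 (w=14); MST = {0-4(w=5) 1-8(w=7) 2-4(w=3) 2-5(w=14) 2-7(w=9) 5-8(w=4) 6-7(w=5)}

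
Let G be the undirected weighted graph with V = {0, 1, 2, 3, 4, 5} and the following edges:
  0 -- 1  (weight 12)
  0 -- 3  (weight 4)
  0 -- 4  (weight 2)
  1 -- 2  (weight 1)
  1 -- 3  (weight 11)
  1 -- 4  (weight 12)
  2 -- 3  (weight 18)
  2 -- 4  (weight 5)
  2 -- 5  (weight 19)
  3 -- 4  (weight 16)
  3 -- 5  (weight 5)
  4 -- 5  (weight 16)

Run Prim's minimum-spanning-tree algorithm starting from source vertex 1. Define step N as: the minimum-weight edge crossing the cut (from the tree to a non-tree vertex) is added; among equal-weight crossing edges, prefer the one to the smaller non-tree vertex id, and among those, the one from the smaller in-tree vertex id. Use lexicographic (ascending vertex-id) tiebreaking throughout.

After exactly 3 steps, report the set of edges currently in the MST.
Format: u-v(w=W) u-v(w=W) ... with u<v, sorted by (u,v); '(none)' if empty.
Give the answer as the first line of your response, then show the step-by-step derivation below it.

0-4(w=2) 1-2(w=1) 2-4(w=5)

step 1: add edge 1-2 (w=1); MST = {1-2(w=1)}
step 2: add edge 2-4 (w=5); MST = {1-2(w=1) 2-4(w=5)}
step 3: add edge 0-4 (w=2); MST = {0-4(w=2) 1-2(w=1) 2-4(w=5)}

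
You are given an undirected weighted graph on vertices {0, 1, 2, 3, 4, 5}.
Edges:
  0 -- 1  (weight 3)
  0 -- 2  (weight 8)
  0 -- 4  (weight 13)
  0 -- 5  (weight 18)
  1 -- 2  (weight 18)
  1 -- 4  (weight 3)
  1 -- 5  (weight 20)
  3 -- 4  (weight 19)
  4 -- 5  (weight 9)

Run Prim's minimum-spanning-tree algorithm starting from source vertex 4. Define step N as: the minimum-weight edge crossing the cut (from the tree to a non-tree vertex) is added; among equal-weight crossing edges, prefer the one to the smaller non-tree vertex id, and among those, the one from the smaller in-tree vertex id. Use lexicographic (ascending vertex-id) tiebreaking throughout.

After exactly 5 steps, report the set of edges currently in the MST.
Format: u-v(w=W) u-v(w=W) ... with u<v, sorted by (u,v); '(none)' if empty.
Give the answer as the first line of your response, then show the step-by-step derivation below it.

0-1(w=3) 0-2(w=8) 1-4(w=3) 3-4(w=19) 4-5(w=9)

step 1: add edge 1-4 (w=3); MST = {1-4(w=3)}
step 2: add edge 0-1 (w=3); MST = {0-1(w=3) 1-4(w=3)}
step 3: add edge 0-2 (w=8); MST = {0-1(w=3) 0-2(w=8) 1-4(w=3)}
step 4: add edge 4-5 (w=9); MST = {0-1(w=3) 0-2(w=8) 1-4(w=3) 4-5(w=9)}
step 5: add edge 3-4 (w=19); MST = {0-1(w=3) 0-2(w=8) 1-4(w=3) 3-4(w=19) 4-5(w=9)}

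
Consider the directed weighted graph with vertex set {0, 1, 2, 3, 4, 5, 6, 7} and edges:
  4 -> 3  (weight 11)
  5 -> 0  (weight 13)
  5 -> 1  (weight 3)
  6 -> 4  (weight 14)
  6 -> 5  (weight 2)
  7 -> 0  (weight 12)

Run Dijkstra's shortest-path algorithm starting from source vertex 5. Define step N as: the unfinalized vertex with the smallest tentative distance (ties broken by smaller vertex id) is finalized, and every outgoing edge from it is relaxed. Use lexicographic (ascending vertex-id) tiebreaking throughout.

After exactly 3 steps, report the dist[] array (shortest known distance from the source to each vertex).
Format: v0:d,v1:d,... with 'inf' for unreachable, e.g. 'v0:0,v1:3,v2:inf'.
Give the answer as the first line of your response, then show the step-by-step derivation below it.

v0:13,v1:3,v2:inf,v3:inf,v4:inf,v5:0,v6:inf,v7:inf

step 1: dist = v0:13,v1:3,v2:inf,v3:inf,v4:inf,v5:0,v6:inf,v7:inf
step 2: dist = v0:13,v1:3,v2:inf,v3:inf,v4:inf,v5:0,v6:inf,v7:inf
step 3: dist = v0:13,v1:3,v2:inf,v3:inf,v4:inf,v5:0,v6:inf,v7:inf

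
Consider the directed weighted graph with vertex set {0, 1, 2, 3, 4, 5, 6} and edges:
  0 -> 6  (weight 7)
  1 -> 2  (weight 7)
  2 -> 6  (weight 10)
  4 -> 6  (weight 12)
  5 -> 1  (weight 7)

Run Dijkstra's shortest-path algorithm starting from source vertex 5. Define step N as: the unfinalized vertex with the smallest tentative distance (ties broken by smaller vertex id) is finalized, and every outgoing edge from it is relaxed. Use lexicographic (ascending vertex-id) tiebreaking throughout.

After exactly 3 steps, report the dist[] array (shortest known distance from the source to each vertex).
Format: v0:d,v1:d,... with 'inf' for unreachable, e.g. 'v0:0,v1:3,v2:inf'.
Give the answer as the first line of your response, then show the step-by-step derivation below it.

v0:inf,v1:7,v2:14,v3:inf,v4:inf,v5:0,v6:24

step 1: dist = v0:inf,v1:7,v2:inf,v3:inf,v4:inf,v5:0,v6:inf
step 2: dist = v0:inf,v1:7,v2:14,v3:inf,v4:inf,v5:0,v6:inf
step 3: dist = v0:inf,v1:7,v2:14,v3:inf,v4:inf,v5:0,v6:24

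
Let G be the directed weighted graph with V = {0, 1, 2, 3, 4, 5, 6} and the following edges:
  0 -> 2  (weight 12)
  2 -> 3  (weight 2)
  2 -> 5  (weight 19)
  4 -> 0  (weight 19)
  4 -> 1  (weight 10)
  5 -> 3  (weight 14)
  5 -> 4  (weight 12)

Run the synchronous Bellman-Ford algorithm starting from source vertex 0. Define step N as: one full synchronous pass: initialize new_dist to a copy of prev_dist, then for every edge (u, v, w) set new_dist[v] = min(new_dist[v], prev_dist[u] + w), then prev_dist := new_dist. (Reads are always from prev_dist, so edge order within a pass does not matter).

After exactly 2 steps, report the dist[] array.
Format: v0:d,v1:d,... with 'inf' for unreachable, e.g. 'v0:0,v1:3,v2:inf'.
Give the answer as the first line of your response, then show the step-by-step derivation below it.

v0:0,v1:inf,v2:12,v3:14,v4:inf,v5:31,v6:inf

step 1: dist = v0:0,v1:inf,v2:12,v3:inf,v4:inf,v5:inf,v6:inf
step 2: dist = v0:0,v1:inf,v2:12,v3:14,v4:inf,v5:31,v6:inf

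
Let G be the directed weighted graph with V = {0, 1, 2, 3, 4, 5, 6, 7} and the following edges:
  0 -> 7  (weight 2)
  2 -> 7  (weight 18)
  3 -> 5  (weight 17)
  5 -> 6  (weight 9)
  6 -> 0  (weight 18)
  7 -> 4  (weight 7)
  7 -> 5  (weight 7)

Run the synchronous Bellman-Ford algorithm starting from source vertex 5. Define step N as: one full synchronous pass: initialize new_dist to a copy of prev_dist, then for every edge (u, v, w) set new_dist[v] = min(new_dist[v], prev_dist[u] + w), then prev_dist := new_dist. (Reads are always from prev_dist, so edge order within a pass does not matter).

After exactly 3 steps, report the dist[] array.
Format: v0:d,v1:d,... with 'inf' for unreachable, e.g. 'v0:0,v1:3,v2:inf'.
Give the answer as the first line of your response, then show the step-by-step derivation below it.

v0:27,v1:inf,v2:inf,v3:inf,v4:inf,v5:0,v6:9,v7:29

step 1: dist = v0:inf,v1:inf,v2:inf,v3:inf,v4:inf,v5:0,v6:9,v7:inf
step 2: dist = v0:27,v1:inf,v2:inf,v3:inf,v4:inf,v5:0,v6:9,v7:inf
step 3: dist = v0:27,v1:inf,v2:inf,v3:inf,v4:inf,v5:0,v6:9,v7:29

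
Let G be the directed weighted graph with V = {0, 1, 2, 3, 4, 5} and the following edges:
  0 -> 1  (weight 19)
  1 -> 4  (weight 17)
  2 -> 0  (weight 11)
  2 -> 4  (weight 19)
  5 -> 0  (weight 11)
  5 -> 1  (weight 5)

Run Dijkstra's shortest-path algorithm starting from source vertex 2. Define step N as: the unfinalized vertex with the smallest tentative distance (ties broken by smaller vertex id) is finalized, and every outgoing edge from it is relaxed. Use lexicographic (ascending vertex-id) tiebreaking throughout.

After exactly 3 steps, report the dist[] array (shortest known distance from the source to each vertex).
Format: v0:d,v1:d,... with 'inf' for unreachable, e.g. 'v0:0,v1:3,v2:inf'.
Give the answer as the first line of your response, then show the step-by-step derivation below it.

v0:11,v1:30,v2:0,v3:inf,v4:19,v5:inf

step 1: dist = v0:11,v1:inf,v2:0,v3:inf,v4:19,v5:inf
step 2: dist = v0:11,v1:30,v2:0,v3:inf,v4:19,v5:inf
step 3: dist = v0:11,v1:30,v2:0,v3:inf,v4:19,v5:inf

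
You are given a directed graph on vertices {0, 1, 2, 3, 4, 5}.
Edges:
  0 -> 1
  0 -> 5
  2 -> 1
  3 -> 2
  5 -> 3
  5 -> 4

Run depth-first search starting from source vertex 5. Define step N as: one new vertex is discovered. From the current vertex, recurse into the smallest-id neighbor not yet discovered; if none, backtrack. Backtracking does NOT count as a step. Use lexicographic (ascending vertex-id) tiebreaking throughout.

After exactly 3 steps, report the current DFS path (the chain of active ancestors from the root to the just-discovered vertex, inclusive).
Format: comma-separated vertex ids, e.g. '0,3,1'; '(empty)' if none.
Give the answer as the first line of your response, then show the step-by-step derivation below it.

5,3,2

step 1: discover 5; path=5; order=5
step 2: discover 3; path=5>3; order=5,3
step 3: discover 2; path=5>3>2; order=5,3,2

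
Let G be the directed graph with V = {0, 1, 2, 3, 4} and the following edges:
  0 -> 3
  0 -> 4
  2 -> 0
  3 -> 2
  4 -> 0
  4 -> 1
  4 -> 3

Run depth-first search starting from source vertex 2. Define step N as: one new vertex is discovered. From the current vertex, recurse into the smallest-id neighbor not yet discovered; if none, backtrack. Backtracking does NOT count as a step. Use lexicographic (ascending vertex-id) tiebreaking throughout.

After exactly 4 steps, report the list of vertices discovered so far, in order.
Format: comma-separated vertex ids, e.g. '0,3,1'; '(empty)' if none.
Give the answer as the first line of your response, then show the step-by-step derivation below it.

2,0,3,4

step 1: discover 2; path=2; order=2
step 2: discover 0; path=2>0; order=2,0
step 3: discover 3; path=2>0>3; order=2,0,3
step 4: discover 4; path=2>0>4; order=2,0,3,4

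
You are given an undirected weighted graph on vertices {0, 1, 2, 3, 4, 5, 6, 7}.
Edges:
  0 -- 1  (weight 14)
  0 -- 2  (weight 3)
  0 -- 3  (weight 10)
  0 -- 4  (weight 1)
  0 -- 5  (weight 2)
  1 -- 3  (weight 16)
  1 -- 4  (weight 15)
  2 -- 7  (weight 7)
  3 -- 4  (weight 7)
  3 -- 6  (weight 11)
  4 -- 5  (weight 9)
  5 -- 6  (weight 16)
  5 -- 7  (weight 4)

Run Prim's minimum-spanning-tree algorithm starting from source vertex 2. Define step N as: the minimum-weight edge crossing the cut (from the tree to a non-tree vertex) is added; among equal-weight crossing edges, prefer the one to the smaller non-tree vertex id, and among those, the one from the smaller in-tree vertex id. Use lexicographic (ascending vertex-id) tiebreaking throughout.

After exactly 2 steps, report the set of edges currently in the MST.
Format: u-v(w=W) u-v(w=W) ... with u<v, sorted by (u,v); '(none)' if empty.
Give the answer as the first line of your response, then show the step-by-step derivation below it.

0-2(w=3) 0-4(w=1)

step 1: add edge 0-2 (w=3); MST = {0-2(w=3)}
step 2: add edge 0-4 (w=1); MST = {0-2(w=3) 0-4(w=1)}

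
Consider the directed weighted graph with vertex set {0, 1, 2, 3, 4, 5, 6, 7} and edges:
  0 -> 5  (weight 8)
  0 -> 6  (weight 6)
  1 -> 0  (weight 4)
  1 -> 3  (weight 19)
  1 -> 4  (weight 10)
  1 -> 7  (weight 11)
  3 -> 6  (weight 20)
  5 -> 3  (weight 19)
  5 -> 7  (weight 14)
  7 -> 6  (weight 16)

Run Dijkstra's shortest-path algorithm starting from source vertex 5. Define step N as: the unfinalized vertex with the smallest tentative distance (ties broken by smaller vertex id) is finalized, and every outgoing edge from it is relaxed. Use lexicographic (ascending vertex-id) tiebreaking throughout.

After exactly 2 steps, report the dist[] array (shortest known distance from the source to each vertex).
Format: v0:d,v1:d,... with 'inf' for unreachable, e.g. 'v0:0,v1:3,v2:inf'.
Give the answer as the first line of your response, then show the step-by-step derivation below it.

v0:inf,v1:inf,v2:inf,v3:19,v4:inf,v5:0,v6:30,v7:14

step 1: dist = v0:inf,v1:inf,v2:inf,v3:19,v4:inf,v5:0,v6:inf,v7:14
step 2: dist = v0:inf,v1:inf,v2:inf,v3:19,v4:inf,v5:0,v6:30,v7:14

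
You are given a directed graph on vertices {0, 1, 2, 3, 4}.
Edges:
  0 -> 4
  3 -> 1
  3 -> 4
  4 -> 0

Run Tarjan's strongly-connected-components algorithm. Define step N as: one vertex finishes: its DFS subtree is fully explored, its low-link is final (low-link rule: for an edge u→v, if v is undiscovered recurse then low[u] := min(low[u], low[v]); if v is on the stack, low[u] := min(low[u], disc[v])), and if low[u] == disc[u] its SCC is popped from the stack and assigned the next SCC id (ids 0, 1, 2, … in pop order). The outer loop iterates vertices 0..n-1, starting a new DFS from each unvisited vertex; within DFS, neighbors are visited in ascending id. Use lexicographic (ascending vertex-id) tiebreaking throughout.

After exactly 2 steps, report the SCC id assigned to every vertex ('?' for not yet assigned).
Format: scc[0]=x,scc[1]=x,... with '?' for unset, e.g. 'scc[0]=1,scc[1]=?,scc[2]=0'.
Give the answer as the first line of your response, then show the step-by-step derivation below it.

scc[0]=0,scc[1]=?,scc[2]=?,scc[3]=?,scc[4]=0

step 1: low=(low[0]=0,low[1]=?,low[2]=?,low[3]=?,low[4]=0); scc=(scc[0]=?,scc[1]=?,scc[2]=?,scc[3]=?,scc[4]=?)
step 2: low=(low[0]=0,low[1]=?,low[2]=?,low[3]=?,low[4]=0); scc=(scc[0]=0,scc[1]=?,scc[2]=?,scc[3]=?,scc[4]=0)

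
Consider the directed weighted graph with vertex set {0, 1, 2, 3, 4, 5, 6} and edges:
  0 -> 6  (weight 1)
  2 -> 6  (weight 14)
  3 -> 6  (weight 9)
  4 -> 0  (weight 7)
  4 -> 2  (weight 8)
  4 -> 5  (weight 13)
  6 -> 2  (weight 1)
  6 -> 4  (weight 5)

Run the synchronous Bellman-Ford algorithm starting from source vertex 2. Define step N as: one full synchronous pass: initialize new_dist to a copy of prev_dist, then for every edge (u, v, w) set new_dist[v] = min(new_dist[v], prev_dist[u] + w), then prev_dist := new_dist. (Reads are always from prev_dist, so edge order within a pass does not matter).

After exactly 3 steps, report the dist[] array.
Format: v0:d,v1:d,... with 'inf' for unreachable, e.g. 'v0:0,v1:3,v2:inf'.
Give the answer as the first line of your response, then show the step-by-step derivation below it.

v0:26,v1:inf,v2:0,v3:inf,v4:19,v5:32,v6:14

step 1: dist = v0:inf,v1:inf,v2:0,v3:inf,v4:inf,v5:inf,v6:14
step 2: dist = v0:inf,v1:inf,v2:0,v3:inf,v4:19,v5:inf,v6:14
step 3: dist = v0:26,v1:inf,v2:0,v3:inf,v4:19,v5:32,v6:14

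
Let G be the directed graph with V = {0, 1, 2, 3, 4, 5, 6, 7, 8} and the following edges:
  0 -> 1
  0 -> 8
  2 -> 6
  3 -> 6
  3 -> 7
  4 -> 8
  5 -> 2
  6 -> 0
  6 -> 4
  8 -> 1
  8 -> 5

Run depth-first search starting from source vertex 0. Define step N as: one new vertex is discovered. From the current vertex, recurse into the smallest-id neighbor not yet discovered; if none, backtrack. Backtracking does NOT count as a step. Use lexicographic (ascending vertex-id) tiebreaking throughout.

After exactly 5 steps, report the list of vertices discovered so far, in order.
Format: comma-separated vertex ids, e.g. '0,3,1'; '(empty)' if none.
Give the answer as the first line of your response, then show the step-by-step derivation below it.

0,1,8,5,2

step 1: discover 0; path=0; order=0
step 2: discover 1; path=0>1; order=0,1
step 3: discover 8; path=0>8; order=0,1,8
step 4: discover 5; path=0>8>5; order=0,1,8,5
step 5: discover 2; path=0>8>5>2; order=0,1,8,5,2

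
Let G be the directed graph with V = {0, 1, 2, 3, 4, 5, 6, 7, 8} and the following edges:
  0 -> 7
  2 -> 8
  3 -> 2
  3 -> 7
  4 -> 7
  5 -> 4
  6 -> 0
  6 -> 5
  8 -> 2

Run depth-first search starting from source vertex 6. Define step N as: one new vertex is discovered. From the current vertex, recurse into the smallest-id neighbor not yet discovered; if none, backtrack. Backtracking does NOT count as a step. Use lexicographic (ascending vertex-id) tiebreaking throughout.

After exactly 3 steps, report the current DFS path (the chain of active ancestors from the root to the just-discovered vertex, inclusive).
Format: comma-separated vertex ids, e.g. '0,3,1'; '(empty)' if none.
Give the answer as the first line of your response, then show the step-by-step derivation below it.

6,0,7

step 1: discover 6; path=6; order=6
step 2: discover 0; path=6>0; order=6,0
step 3: discover 7; path=6>0>7; order=6,0,7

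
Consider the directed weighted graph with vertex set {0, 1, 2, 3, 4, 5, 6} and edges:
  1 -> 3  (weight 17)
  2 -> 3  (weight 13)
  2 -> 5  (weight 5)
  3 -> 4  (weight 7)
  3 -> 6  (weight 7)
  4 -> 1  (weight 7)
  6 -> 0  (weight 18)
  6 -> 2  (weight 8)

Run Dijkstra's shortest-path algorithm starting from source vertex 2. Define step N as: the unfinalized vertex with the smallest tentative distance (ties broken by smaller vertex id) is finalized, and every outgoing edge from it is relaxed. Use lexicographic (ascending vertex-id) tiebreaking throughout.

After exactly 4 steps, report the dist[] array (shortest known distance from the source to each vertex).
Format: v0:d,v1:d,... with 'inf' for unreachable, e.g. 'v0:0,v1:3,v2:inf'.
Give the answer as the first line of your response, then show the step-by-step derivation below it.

v0:inf,v1:27,v2:0,v3:13,v4:20,v5:5,v6:20

step 1: dist = v0:inf,v1:inf,v2:0,v3:13,v4:inf,v5:5,v6:inf
step 2: dist = v0:inf,v1:inf,v2:0,v3:13,v4:inf,v5:5,v6:inf
step 3: dist = v0:inf,v1:inf,v2:0,v3:13,v4:20,v5:5,v6:20
step 4: dist = v0:inf,v1:27,v2:0,v3:13,v4:20,v5:5,v6:20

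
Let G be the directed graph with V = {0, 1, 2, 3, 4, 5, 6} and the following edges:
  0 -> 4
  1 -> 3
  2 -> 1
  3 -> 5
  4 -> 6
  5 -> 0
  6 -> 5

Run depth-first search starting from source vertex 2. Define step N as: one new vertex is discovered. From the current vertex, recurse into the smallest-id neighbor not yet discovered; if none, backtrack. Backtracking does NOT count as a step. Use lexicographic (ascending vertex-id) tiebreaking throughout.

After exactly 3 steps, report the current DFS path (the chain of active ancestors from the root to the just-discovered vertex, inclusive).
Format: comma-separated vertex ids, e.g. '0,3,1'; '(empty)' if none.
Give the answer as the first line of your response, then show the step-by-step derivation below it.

2,1,3

step 1: discover 2; path=2; order=2
step 2: discover 1; path=2>1; order=2,1
step 3: discover 3; path=2>1>3; order=2,1,3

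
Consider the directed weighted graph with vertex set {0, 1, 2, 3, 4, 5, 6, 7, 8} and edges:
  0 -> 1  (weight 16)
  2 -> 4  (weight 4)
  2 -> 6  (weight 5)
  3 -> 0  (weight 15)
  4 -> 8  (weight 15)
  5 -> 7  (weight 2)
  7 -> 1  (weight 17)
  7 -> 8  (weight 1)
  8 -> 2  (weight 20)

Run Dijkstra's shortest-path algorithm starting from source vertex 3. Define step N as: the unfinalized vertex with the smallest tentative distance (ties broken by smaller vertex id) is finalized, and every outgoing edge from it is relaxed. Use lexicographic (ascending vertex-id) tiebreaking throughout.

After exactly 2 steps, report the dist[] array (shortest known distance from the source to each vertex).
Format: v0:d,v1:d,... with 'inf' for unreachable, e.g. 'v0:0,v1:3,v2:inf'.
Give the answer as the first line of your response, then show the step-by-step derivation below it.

v0:15,v1:31,v2:inf,v3:0,v4:inf,v5:inf,v6:inf,v7:inf,v8:inf

step 1: dist = v0:15,v1:inf,v2:inf,v3:0,v4:inf,v5:inf,v6:inf,v7:inf,v8:inf
step 2: dist = v0:15,v1:31,v2:inf,v3:0,v4:inf,v5:inf,v6:inf,v7:inf,v8:inf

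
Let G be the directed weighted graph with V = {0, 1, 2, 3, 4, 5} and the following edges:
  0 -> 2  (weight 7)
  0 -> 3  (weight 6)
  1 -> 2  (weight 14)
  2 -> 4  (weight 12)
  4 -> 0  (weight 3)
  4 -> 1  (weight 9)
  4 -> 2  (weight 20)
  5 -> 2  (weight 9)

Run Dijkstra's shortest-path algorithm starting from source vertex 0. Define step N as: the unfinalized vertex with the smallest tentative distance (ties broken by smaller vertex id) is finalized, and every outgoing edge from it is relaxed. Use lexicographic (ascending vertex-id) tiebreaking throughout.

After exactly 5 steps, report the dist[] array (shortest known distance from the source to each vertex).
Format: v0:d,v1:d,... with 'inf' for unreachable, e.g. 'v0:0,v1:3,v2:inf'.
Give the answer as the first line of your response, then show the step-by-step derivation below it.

v0:0,v1:28,v2:7,v3:6,v4:19,v5:inf

step 1: dist = v0:0,v1:inf,v2:7,v3:6,v4:inf,v5:inf
step 2: dist = v0:0,v1:inf,v2:7,v3:6,v4:inf,v5:inf
step 3: dist = v0:0,v1:inf,v2:7,v3:6,v4:19,v5:inf
step 4: dist = v0:0,v1:28,v2:7,v3:6,v4:19,v5:inf
step 5: dist = v0:0,v1:28,v2:7,v3:6,v4:19,v5:inf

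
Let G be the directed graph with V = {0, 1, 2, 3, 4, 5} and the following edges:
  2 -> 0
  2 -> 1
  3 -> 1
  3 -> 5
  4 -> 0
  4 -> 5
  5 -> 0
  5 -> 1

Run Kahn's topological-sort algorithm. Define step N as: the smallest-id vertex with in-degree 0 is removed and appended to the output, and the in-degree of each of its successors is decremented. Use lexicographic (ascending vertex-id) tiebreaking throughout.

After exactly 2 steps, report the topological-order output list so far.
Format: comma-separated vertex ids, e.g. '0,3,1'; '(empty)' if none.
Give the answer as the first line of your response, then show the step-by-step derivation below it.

2,3

step 1: output 2; order=[2]; indeg=(2,2,0,0,0,2)
step 2: output 3; order=[2,3]; indeg=(2,1,0,0,0,1)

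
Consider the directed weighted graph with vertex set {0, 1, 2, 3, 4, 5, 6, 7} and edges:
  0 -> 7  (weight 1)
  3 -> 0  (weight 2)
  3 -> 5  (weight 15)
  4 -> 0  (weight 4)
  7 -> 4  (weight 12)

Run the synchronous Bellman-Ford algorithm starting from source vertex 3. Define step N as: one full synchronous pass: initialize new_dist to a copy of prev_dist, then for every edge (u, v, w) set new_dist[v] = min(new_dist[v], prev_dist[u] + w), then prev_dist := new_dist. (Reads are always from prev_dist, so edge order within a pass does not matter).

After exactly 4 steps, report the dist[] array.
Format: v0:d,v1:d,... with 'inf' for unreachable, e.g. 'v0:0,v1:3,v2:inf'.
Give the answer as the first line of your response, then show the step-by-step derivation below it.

v0:2,v1:inf,v2:inf,v3:0,v4:15,v5:15,v6:inf,v7:3

step 1: dist = v0:2,v1:inf,v2:inf,v3:0,v4:inf,v5:15,v6:inf,v7:inf
step 2: dist = v0:2,v1:inf,v2:inf,v3:0,v4:inf,v5:15,v6:inf,v7:3
step 3: dist = v0:2,v1:inf,v2:inf,v3:0,v4:15,v5:15,v6:inf,v7:3
step 4: dist = v0:2,v1:inf,v2:inf,v3:0,v4:15,v5:15,v6:inf,v7:3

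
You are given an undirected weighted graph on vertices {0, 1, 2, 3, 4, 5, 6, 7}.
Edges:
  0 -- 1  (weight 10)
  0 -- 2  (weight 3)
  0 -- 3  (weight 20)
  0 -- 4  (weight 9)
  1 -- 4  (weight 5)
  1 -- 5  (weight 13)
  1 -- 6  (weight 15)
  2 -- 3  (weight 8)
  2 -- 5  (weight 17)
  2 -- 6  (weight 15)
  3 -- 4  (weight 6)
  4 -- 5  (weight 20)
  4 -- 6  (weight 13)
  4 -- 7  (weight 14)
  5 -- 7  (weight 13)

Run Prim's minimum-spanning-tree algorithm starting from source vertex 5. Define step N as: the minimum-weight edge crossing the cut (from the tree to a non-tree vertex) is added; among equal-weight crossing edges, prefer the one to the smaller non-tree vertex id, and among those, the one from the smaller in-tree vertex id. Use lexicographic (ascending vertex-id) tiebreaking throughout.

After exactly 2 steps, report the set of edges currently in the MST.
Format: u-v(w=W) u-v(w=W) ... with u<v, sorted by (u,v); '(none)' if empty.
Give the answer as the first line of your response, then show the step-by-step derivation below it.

1-4(w=5) 1-5(w=13)

step 1: add edge 1-5 (w=13); MST = {1-5(w=13)}
step 2: add edge 1-4 (w=5); MST = {1-4(w=5) 1-5(w=13)}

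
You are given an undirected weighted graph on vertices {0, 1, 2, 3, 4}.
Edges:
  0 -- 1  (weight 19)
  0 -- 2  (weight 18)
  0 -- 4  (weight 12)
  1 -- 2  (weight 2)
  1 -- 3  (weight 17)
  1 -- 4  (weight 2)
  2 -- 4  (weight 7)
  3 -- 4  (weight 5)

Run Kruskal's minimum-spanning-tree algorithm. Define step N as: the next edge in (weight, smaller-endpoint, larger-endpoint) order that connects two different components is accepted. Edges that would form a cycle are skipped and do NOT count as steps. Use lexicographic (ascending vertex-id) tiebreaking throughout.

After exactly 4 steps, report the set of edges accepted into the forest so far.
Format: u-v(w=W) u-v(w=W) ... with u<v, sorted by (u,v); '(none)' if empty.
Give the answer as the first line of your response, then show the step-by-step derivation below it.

0-4(w=12) 1-2(w=2) 1-4(w=2) 3-4(w=5)

step 1: add edge 1-2 (w=2); MST = {1-2(w=2)}
step 2: add edge 1-4 (w=2); MST = {1-2(w=2) 1-4(w=2)}
step 3: add edge 3-4 (w=5); MST = {1-2(w=2) 1-4(w=2) 3-4(w=5)}
step 4: add edge 0-4 (w=12); MST = {0-4(w=12) 1-2(w=2) 1-4(w=2) 3-4(w=5)}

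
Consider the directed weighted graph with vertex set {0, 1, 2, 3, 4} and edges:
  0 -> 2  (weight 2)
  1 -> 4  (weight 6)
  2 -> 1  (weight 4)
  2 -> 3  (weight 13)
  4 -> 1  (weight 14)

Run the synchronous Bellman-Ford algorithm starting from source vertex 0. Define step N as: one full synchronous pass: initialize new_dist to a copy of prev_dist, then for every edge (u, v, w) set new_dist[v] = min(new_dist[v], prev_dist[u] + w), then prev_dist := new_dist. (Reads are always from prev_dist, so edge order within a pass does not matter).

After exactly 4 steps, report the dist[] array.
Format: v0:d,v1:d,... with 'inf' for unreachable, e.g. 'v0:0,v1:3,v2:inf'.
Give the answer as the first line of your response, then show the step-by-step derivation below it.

v0:0,v1:6,v2:2,v3:15,v4:12

step 1: dist = v0:0,v1:inf,v2:2,v3:inf,v4:inf
step 2: dist = v0:0,v1:6,v2:2,v3:15,v4:inf
step 3: dist = v0:0,v1:6,v2:2,v3:15,v4:12
step 4: dist = v0:0,v1:6,v2:2,v3:15,v4:12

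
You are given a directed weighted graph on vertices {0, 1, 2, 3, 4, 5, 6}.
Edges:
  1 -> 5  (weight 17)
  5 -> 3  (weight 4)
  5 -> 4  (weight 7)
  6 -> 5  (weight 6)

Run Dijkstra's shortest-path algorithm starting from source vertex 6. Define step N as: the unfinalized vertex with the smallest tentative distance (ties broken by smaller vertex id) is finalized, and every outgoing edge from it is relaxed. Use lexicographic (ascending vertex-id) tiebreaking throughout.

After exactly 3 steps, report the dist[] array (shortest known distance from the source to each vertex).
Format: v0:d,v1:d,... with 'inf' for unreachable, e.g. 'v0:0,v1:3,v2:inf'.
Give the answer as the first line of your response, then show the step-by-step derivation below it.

v0:inf,v1:inf,v2:inf,v3:10,v4:13,v5:6,v6:0

step 1: dist = v0:inf,v1:inf,v2:inf,v3:inf,v4:inf,v5:6,v6:0
step 2: dist = v0:inf,v1:inf,v2:inf,v3:10,v4:13,v5:6,v6:0
step 3: dist = v0:inf,v1:inf,v2:inf,v3:10,v4:13,v5:6,v6:0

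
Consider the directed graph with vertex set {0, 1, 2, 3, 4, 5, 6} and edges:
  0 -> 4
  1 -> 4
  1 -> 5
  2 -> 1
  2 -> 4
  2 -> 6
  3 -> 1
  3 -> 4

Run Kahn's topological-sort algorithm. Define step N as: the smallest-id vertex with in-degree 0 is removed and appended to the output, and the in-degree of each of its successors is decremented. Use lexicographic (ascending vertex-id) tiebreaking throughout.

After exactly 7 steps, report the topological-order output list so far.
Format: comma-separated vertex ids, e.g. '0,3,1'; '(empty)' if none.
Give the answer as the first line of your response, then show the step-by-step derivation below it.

0,2,3,1,4,5,6

step 1: output 0; order=[0]; indeg=(0,2,0,0,3,1,1)
step 2: output 2; order=[0,2]; indeg=(0,1,0,0,2,1,0)
step 3: output 3; order=[0,2,3]; indeg=(0,0,0,0,1,1,0)
step 4: output 1; order=[0,2,3,1]; indeg=(0,0,0,0,0,0,0)
step 5: output 4; order=[0,2,3,1,4]; indeg=(0,0,0,0,0,0,0)
step 6: output 5; order=[0,2,3,1,4,5]; indeg=(0,0,0,0,0,0,0)
step 7: output 6; order=[0,2,3,1,4,5,6]; indeg=(0,0,0,0,0,0,0)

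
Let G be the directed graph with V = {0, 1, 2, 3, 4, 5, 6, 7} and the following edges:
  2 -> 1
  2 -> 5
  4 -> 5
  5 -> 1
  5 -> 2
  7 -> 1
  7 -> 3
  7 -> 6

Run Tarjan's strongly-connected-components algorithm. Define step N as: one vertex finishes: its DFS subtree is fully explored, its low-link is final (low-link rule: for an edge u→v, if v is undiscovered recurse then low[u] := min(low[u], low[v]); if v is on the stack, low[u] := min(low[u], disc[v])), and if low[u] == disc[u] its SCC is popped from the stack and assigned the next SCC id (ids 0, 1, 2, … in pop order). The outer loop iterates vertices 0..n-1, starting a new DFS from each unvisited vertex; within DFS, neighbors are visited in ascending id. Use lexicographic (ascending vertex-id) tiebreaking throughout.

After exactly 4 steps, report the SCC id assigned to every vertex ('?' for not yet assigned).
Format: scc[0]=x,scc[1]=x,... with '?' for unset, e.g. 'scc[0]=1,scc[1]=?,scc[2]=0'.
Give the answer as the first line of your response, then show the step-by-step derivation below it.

scc[0]=0,scc[1]=1,scc[2]=2,scc[3]=?,scc[4]=?,scc[5]=2,scc[6]=?,scc[7]=?

step 1: low=(low[0]=0,low[1]=?,low[2]=?,low[3]=?,low[4]=?,low[5]=?,low[6]=?,low[7]=?); scc=(scc[0]=0,scc[1]=?,scc[2]=?,scc[3]=?,scc[4]=?,scc[5]=?,scc[6]=?,scc[7]=?)
step 2: low=(low[0]=0,low[1]=1,low[2]=?,low[3]=?,low[4]=?,low[5]=?,low[6]=?,low[7]=?); scc=(scc[0]=0,scc[1]=1,scc[2]=?,scc[3]=?,scc[4]=?,scc[5]=?,scc[6]=?,scc[7]=?)
step 3: low=(low[0]=0,low[1]=1,low[2]=2,low[3]=?,low[4]=?,low[5]=2,low[6]=?,low[7]=?); scc=(scc[0]=0,scc[1]=1,scc[2]=?,scc[3]=?,scc[4]=?,scc[5]=?,scc[6]=?,scc[7]=?)
step 4: low=(low[0]=0,low[1]=1,low[2]=2,low[3]=?,low[4]=?,low[5]=2,low[6]=?,low[7]=?); scc=(scc[0]=0,scc[1]=1,scc[2]=2,scc[3]=?,scc[4]=?,scc[5]=2,scc[6]=?,scc[7]=?)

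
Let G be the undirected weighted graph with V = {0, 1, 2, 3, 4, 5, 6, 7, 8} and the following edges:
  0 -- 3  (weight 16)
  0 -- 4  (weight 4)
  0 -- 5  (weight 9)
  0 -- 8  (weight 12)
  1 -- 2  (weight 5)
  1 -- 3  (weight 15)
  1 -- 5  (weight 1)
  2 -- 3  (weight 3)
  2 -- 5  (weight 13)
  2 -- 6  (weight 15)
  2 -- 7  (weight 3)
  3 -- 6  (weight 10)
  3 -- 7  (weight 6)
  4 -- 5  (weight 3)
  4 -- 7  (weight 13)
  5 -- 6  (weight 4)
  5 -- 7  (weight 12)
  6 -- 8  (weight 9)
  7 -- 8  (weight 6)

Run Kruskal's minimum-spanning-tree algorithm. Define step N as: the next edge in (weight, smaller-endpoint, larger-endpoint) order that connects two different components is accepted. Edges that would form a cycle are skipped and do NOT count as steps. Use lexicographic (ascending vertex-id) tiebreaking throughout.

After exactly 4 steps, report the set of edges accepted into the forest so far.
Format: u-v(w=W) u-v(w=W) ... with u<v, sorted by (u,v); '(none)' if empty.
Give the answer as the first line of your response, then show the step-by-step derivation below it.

1-5(w=1) 2-3(w=3) 2-7(w=3) 4-5(w=3)

step 1: add edge 1-5 (w=1); MST = {1-5(w=1)}
step 2: add edge 2-3 (w=3); MST = {1-5(w=1) 2-3(w=3)}
step 3: add edge 2-7 (w=3); MST = {1-5(w=1) 2-3(w=3) 2-7(w=3)}
step 4: add edge 4-5 (w=3); MST = {1-5(w=1) 2-3(w=3) 2-7(w=3) 4-5(w=3)}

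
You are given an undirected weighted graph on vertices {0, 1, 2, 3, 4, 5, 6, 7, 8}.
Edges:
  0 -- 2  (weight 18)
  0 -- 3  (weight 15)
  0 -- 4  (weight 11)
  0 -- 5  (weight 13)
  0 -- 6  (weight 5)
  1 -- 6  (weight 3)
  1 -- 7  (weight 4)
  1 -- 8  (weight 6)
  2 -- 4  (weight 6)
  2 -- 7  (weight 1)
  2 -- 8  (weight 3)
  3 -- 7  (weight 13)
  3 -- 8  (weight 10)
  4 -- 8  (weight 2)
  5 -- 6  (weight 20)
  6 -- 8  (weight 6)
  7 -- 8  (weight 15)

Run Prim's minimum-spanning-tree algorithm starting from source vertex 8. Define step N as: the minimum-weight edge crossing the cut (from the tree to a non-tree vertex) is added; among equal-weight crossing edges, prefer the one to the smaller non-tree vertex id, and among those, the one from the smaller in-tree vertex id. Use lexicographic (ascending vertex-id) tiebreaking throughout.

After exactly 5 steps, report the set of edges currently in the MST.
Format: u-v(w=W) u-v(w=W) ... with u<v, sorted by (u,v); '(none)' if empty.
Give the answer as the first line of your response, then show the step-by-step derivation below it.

1-6(w=3) 1-7(w=4) 2-7(w=1) 2-8(w=3) 4-8(w=2)

step 1: add edge 4-8 (w=2); MST = {4-8(w=2)}
step 2: add edge 2-8 (w=3); MST = {2-8(w=3) 4-8(w=2)}
step 3: add edge 2-7 (w=1); MST = {2-7(w=1) 2-8(w=3) 4-8(w=2)}
step 4: add edge 1-7 (w=4); MST = {1-7(w=4) 2-7(w=1) 2-8(w=3) 4-8(w=2)}
step 5: add edge 1-6 (w=3); MST = {1-6(w=3) 1-7(w=4) 2-7(w=1) 2-8(w=3) 4-8(w=2)}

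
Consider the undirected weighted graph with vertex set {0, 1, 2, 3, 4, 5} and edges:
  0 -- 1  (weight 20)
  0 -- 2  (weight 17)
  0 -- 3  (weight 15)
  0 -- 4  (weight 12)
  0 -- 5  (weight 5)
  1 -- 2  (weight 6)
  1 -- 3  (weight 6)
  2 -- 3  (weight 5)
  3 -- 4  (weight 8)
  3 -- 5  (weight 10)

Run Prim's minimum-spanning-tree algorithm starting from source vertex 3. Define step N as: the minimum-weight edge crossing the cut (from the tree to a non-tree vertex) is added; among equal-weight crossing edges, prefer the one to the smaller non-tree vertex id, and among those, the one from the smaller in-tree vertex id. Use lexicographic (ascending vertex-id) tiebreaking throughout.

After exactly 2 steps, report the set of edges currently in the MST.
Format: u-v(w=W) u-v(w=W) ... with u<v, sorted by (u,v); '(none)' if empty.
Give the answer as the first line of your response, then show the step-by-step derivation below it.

1-2(w=6) 2-3(w=5)

step 1: add edge 2-3 (w=5); MST = {2-3(w=5)}
step 2: add edge 1-2 (w=6); MST = {1-2(w=6) 2-3(w=5)}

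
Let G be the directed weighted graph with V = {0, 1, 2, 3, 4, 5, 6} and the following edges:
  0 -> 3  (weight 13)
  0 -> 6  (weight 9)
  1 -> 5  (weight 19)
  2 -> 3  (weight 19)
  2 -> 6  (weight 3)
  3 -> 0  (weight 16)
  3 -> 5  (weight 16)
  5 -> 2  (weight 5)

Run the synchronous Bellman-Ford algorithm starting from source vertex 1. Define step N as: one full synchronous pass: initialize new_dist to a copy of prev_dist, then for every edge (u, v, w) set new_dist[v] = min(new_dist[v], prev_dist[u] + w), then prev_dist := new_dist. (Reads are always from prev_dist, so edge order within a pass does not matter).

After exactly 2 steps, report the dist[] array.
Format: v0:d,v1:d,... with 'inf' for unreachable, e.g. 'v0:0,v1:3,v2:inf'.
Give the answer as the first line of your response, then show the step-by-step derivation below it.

v0:inf,v1:0,v2:24,v3:inf,v4:inf,v5:19,v6:inf

step 1: dist = v0:inf,v1:0,v2:inf,v3:inf,v4:inf,v5:19,v6:inf
step 2: dist = v0:inf,v1:0,v2:24,v3:inf,v4:inf,v5:19,v6:inf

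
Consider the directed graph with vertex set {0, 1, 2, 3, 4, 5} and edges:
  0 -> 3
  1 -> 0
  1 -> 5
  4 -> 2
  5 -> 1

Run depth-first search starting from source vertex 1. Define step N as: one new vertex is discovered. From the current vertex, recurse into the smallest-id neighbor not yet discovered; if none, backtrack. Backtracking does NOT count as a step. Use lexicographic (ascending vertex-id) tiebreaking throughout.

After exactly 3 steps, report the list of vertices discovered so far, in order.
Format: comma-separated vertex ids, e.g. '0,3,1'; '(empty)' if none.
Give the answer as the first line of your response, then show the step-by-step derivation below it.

1,0,3

step 1: discover 1; path=1; order=1
step 2: discover 0; path=1>0; order=1,0
step 3: discover 3; path=1>0>3; order=1,0,3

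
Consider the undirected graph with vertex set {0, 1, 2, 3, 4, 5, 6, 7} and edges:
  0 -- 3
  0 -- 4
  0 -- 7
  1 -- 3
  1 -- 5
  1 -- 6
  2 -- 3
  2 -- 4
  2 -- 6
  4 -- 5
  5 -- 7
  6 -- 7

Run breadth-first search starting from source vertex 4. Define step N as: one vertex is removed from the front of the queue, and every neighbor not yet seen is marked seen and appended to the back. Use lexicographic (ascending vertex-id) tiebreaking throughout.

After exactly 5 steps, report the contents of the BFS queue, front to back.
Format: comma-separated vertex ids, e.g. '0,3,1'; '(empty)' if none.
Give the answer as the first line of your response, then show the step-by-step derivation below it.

7,6,1

step 1: dequeue 4; queue=[0,2,5]; order=4
step 2: dequeue 0; queue=[2,5,3,7]; order=4,0
step 3: dequeue 2; queue=[5,3,7,6]; order=4,0,2
step 4: dequeue 5; queue=[3,7,6,1]; order=4,0,2,5
step 5: dequeue 3; queue=[7,6,1]; order=4,0,2,5,3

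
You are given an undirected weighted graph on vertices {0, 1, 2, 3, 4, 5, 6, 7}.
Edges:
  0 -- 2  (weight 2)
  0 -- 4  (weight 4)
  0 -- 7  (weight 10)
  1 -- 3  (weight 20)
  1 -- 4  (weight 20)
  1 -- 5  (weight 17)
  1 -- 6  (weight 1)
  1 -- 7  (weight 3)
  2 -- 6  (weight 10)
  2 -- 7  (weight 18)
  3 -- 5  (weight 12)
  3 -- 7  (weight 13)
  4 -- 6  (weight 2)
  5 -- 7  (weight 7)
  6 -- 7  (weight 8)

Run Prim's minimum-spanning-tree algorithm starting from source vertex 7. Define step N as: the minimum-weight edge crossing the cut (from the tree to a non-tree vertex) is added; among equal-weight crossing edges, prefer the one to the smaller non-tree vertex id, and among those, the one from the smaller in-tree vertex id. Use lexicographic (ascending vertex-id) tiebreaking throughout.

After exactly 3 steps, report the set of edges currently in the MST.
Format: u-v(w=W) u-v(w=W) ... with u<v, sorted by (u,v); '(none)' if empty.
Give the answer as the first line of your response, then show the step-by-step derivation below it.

1-6(w=1) 1-7(w=3) 4-6(w=2)

step 1: add edge 1-7 (w=3); MST = {1-7(w=3)}
step 2: add edge 1-6 (w=1); MST = {1-6(w=1) 1-7(w=3)}
step 3: add edge 4-6 (w=2); MST = {1-6(w=1) 1-7(w=3) 4-6(w=2)}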